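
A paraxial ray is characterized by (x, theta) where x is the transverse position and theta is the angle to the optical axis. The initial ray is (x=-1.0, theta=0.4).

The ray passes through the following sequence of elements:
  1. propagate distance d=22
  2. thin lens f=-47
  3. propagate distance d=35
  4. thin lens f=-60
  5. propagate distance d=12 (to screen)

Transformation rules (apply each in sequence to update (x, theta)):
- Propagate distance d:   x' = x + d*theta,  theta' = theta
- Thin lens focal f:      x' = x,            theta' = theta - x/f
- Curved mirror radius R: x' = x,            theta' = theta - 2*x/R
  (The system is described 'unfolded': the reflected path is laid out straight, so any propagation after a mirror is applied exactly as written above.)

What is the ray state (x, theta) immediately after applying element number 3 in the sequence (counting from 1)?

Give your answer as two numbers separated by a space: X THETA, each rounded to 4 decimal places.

Answer: 27.6085 0.5660

Derivation:
Initial: x=-1.0000 theta=0.4000
After 1 (propagate distance d=22): x=7.8000 theta=0.4000
After 2 (thin lens f=-47): x=7.8000 theta=133/235 (≈0.5660)
After 3 (propagate distance d=35): x=6488/235 (≈27.6085) theta=133/235 (≈0.5660)
Rounded to 4 decimal places: x = 27.6085, theta = 0.5660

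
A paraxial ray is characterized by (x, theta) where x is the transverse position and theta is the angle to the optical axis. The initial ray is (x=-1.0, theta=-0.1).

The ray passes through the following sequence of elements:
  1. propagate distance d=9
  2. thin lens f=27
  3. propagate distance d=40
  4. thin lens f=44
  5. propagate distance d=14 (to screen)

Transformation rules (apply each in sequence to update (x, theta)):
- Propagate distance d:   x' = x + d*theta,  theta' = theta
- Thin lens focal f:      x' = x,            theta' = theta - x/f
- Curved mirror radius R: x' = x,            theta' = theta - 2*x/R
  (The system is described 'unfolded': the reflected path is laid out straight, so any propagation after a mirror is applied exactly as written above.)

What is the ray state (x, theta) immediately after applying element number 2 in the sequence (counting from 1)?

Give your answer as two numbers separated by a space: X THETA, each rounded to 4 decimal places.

Initial: x=-1.0000 theta=-0.1000
After 1 (propagate distance d=9): x=-1.9000 theta=-0.1000
After 2 (thin lens f=27): x=-1.9000 theta=-4/135 (≈-0.0296)
Rounded to 4 decimal places: x = -1.9000, theta = -0.0296

Answer: -1.9000 -0.0296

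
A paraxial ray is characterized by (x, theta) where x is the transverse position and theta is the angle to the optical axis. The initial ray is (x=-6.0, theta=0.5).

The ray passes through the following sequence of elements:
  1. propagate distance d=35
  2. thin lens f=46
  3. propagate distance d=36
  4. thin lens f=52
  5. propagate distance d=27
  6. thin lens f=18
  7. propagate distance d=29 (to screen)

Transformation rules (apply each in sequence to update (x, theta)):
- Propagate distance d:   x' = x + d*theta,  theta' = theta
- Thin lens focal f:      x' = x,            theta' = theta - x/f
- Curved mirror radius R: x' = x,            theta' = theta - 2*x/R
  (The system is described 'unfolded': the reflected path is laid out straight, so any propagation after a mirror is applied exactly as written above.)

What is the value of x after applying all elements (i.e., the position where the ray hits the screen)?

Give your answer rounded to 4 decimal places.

Answer: -14.3307

Derivation:
Initial: x=-6.0000 theta=0.5000
After 1 (propagate distance d=35): x=11.5000 theta=0.5000
After 2 (thin lens f=46): x=11.5000 theta=0.2500
After 3 (propagate distance d=36): x=20.5000 theta=0.2500
After 4 (thin lens f=52): x=20.5000 theta=-15/104 (≈-0.1442)
After 5 (propagate distance d=27): x=1727/104 (≈16.6058) theta=-15/104 (≈-0.1442)
After 6 (thin lens f=18): x=1727/104 (≈16.6058) theta=-1997/1872 (≈-1.0668)
After 7 (propagate distance d=29 (to screen)): x=-26827/1872 (≈-14.3307) theta=-1997/1872 (≈-1.0668)
Rounded to 4 decimal places: x = -14.3307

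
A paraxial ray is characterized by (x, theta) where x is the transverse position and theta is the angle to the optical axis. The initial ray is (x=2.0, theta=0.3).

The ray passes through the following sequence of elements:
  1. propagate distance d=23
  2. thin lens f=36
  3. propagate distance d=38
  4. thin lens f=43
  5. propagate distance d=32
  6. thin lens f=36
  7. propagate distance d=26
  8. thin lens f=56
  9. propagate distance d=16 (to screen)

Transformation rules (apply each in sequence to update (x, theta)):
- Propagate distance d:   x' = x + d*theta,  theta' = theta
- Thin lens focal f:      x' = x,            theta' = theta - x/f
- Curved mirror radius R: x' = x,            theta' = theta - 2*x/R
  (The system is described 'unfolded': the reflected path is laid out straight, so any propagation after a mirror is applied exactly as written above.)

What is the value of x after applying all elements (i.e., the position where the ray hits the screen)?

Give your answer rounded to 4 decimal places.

Answer: -8.0452

Derivation:
Initial: x=2.0000 theta=0.3000
After 1 (propagate distance d=23): x=8.9000 theta=0.3000
After 2 (thin lens f=36): x=8.9000 theta=19/360 (≈0.0528)
After 3 (propagate distance d=38): x=1963/180 (≈10.9056) theta=19/360 (≈0.0528)
After 4 (thin lens f=43): x=1963/180 (≈10.9056) theta=-3109/15480 (≈-0.2008)
After 5 (propagate distance d=32): x=2311/516 (≈4.4787) theta=-3109/15480 (≈-0.2008)
After 6 (thin lens f=36): x=2311/516 (≈4.4787) theta=-30209/92880 (≈-0.3252)
After 7 (propagate distance d=26): x=-184727/46440 (≈-3.9778) theta=-30209/92880 (≈-0.3252)
After 8 (thin lens f=56): x=-184727/46440 (≈-3.9778) theta=-1025/4032 (≈-0.2542)
After 9 (propagate distance d=16 (to screen)): x=-2615339/325080 (≈-8.0452) theta=-1025/4032 (≈-0.2542)
Rounded to 4 decimal places: x = -8.0452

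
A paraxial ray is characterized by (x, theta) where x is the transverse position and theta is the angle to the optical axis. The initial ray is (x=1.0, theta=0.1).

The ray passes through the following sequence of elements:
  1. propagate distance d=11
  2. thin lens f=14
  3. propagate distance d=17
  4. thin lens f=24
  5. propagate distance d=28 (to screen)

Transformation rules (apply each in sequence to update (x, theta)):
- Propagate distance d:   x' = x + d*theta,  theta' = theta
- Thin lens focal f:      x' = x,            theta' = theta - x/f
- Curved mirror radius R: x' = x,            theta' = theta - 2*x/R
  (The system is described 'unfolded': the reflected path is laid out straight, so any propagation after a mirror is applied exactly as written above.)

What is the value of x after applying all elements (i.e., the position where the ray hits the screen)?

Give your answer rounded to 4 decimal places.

Initial: x=1.0000 theta=0.1000
After 1 (propagate distance d=11): x=2.1000 theta=0.1000
After 2 (thin lens f=14): x=2.1000 theta=-0.0500
After 3 (propagate distance d=17): x=1.2500 theta=-0.0500
After 4 (thin lens f=24): x=1.2500 theta=-49/480 (≈-0.1021)
After 5 (propagate distance d=28 (to screen)): x=-193/120 (≈-1.6083) theta=-49/480 (≈-0.1021)
Rounded to 4 decimal places: x = -1.6083

Answer: -1.6083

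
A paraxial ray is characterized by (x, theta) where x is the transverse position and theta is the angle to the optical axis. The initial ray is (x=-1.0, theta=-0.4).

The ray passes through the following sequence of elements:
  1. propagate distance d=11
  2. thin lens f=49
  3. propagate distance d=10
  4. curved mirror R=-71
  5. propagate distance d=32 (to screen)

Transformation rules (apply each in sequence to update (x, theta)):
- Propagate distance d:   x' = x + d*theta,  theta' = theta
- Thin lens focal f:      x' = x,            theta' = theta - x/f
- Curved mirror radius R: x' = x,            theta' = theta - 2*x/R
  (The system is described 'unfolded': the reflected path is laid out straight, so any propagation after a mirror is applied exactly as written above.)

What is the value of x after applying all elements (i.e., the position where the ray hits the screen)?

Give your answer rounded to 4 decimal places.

Answer: -25.0513

Derivation:
Initial: x=-1.0000 theta=-0.4000
After 1 (propagate distance d=11): x=-5.4000 theta=-0.4000
After 2 (thin lens f=49): x=-5.4000 theta=-71/245 (≈-0.2898)
After 3 (propagate distance d=10): x=-2033/245 (≈-8.2980) theta=-71/245 (≈-0.2898)
After 4 (curved mirror R=-71): x=-2033/245 (≈-8.2980) theta=-1301/2485 (≈-0.5235)
After 5 (propagate distance d=32 (to screen)): x=-435767/17395 (≈-25.0513) theta=-1301/2485 (≈-0.5235)
Rounded to 4 decimal places: x = -25.0513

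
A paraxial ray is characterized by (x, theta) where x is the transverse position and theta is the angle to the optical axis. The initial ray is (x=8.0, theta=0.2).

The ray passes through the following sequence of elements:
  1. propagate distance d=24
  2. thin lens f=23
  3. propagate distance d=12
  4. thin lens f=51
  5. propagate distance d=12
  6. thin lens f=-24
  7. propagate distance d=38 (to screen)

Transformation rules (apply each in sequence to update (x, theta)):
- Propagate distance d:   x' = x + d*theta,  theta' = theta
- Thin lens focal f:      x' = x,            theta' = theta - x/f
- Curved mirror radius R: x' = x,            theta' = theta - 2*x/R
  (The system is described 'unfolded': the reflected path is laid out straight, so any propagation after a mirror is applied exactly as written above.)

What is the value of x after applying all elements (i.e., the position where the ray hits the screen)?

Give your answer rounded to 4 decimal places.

Answer: -14.1149

Derivation:
Initial: x=8.0000 theta=0.2000
After 1 (propagate distance d=24): x=12.8000 theta=0.2000
After 2 (thin lens f=23): x=12.8000 theta=-41/115 (≈-0.3565)
After 3 (propagate distance d=12): x=196/23 (≈8.5217) theta=-41/115 (≈-0.3565)
After 4 (thin lens f=51): x=196/23 (≈8.5217) theta=-3071/5865 (≈-0.5236)
After 5 (propagate distance d=12): x=4376/1955 (≈2.2384) theta=-3071/5865 (≈-0.5236)
After 6 (thin lens f=-24): x=4376/1955 (≈2.2384) theta=-2524/5865 (≈-0.4303)
After 7 (propagate distance d=38 (to screen)): x=-82784/5865 (≈-14.1149) theta=-2524/5865 (≈-0.4303)
Rounded to 4 decimal places: x = -14.1149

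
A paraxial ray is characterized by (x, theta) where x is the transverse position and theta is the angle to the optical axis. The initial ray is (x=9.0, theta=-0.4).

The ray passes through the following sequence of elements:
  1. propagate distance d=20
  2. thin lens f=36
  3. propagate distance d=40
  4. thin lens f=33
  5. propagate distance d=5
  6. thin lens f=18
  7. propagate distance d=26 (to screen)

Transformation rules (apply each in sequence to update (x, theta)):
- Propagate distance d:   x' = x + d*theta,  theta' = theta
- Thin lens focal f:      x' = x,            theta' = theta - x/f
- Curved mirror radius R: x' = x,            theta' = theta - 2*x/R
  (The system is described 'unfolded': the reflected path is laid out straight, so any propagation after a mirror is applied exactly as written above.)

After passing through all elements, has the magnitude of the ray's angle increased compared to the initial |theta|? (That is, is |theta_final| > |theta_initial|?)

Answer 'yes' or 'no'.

Answer: yes

Derivation:
Initial: x=9.0000 theta=-0.4000
After 1 (propagate distance d=20): x=1.0000 theta=-0.4000
After 2 (thin lens f=36): x=1.0000 theta=-77/180 (≈-0.4278)
After 3 (propagate distance d=40): x=-145/9 (≈-16.1111) theta=-77/180 (≈-0.4278)
After 4 (thin lens f=33): x=-145/9 (≈-16.1111) theta=359/5940 (≈0.0604)
After 5 (propagate distance d=5): x=-18781/1188 (≈-15.8089) theta=359/5940 (≈0.0604)
After 6 (thin lens f=18): x=-18781/1188 (≈-15.8089) theta=100367/106920 (≈0.9387)
After 7 (propagate distance d=26 (to screen)): x=229813/26730 (≈8.5976) theta=100367/106920 (≈0.9387)
|theta_initial|=0.4000 |theta_final|=100367/106920 (≈0.9387) -> increased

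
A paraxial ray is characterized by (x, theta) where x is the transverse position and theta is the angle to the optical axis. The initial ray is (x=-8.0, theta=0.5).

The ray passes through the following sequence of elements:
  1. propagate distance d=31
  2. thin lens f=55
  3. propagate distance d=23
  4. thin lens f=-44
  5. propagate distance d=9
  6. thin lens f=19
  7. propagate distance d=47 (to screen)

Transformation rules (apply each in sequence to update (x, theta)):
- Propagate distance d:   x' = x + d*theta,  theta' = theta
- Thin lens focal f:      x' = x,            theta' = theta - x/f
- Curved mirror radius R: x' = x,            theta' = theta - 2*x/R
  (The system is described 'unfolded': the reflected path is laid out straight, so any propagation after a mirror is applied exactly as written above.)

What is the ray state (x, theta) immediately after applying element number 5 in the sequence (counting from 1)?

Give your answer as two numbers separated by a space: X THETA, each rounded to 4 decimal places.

Initial: x=-8.0000 theta=0.5000
After 1 (propagate distance d=31): x=7.5000 theta=0.5000
After 2 (thin lens f=55): x=7.5000 theta=4/11 (≈0.3636)
After 3 (propagate distance d=23): x=349/22 (≈15.8636) theta=4/11 (≈0.3636)
After 4 (thin lens f=-44): x=349/22 (≈15.8636) theta=701/968 (≈0.7242)
After 5 (propagate distance d=9): x=21665/968 (≈22.3812) theta=701/968 (≈0.7242)
Rounded to 4 decimal places: x = 22.3812, theta = 0.7242

Answer: 22.3812 0.7242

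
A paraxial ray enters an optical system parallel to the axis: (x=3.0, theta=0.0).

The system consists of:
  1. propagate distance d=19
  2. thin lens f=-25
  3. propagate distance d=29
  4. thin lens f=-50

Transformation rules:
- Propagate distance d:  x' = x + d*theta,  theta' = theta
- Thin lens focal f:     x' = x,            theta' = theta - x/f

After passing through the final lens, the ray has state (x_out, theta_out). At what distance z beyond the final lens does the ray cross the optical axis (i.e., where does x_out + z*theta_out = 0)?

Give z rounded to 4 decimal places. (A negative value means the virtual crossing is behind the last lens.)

Initial: x=3.0000 theta=0.0000
After 1 (propagate distance d=19): x=3.0000 theta=0.0000
After 2 (thin lens f=-25): x=3.0000 theta=0.1200
After 3 (propagate distance d=29): x=6.4800 theta=0.1200
After 4 (thin lens f=-50): x=6.4800 theta=0.2496
z_focus = -x_out/theta_out = -(6.4800)/(0.2496) = -675/26 ≈ -25.9615
Rounded to 4 decimal places: z = -25.9615

Answer: -25.9615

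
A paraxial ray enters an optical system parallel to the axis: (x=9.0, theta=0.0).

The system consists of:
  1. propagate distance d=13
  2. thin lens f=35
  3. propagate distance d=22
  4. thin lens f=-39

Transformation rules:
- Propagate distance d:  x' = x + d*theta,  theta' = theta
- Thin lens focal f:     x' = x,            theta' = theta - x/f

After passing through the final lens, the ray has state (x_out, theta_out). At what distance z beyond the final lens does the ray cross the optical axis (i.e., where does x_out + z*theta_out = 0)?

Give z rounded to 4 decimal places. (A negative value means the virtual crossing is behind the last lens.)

Initial: x=9.0000 theta=0.0000
After 1 (propagate distance d=13): x=9.0000 theta=0.0000
After 2 (thin lens f=35): x=9.0000 theta=-9/35 (≈-0.2571)
After 3 (propagate distance d=22): x=117/35 (≈3.3429) theta=-9/35 (≈-0.2571)
After 4 (thin lens f=-39): x=117/35 (≈3.3429) theta=-6/35 (≈-0.1714)
z_focus = -x_out/theta_out = -(117/35)/(-6/35) = 19.5000
Rounded to 4 decimal places: z = 19.5000

Answer: 19.5000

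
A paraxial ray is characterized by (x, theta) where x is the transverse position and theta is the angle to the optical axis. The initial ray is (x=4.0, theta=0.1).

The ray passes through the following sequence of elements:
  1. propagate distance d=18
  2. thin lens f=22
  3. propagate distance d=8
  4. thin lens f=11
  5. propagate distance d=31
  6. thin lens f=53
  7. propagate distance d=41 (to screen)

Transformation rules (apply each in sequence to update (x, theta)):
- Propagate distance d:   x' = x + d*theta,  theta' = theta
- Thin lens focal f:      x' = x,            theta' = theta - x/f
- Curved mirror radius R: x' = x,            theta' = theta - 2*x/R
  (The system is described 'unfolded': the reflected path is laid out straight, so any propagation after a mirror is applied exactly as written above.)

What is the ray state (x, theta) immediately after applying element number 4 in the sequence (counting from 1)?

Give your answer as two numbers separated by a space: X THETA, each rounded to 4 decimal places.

Initial: x=4.0000 theta=0.1000
After 1 (propagate distance d=18): x=5.8000 theta=0.1000
After 2 (thin lens f=22): x=5.8000 theta=-9/55 (≈-0.1636)
After 3 (propagate distance d=8): x=247/55 (≈4.4909) theta=-9/55 (≈-0.1636)
After 4 (thin lens f=11): x=247/55 (≈4.4909) theta=-346/605 (≈-0.5719)
Rounded to 4 decimal places: x = 4.4909, theta = -0.5719

Answer: 4.4909 -0.5719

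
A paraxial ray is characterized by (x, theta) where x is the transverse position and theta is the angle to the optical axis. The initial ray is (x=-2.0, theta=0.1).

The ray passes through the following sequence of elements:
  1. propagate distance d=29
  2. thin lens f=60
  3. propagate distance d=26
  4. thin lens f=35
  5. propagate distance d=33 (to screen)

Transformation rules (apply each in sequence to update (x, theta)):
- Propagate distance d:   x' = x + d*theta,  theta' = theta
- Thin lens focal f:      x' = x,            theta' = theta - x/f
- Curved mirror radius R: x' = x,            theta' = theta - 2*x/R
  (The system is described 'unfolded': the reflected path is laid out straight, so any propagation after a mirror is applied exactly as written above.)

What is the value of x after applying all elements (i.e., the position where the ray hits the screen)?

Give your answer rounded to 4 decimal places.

Answer: 2.9827

Derivation:
Initial: x=-2.0000 theta=0.1000
After 1 (propagate distance d=29): x=0.9000 theta=0.1000
After 2 (thin lens f=60): x=0.9000 theta=0.0850
After 3 (propagate distance d=26): x=3.1100 theta=0.0850
After 4 (thin lens f=35): x=3.1100 theta=-27/7000 (≈-0.0039)
After 5 (propagate distance d=33 (to screen)): x=20879/7000 (≈2.9827) theta=-27/7000 (≈-0.0039)
Rounded to 4 decimal places: x = 2.9827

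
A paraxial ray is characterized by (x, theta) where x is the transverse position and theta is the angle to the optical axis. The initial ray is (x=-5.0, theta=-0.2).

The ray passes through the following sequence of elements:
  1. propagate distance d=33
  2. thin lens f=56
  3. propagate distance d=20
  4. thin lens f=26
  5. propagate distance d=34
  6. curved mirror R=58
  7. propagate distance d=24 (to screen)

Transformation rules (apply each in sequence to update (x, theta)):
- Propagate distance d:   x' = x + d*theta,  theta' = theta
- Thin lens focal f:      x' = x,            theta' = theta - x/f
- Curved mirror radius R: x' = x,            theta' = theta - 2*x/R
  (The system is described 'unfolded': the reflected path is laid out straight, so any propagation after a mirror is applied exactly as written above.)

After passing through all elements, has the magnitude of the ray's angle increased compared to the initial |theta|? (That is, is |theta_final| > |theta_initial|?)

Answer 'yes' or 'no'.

Answer: yes

Derivation:
Initial: x=-5.0000 theta=-0.2000
After 1 (propagate distance d=33): x=-11.6000 theta=-0.2000
After 2 (thin lens f=56): x=-11.6000 theta=1/140 (≈0.0071)
After 3 (propagate distance d=20): x=-401/35 (≈-11.4571) theta=1/140 (≈0.0071)
After 4 (thin lens f=26): x=-401/35 (≈-11.4571) theta=163/364 (≈0.4478)
After 5 (propagate distance d=34): x=3429/910 (≈3.7681) theta=163/364 (≈0.4478)
After 6 (curved mirror R=58): x=3429/910 (≈3.7681) theta=16777/52780 (≈0.3179)
After 7 (propagate distance d=24 (to screen)): x=60153/5278 (≈11.3969) theta=16777/52780 (≈0.3179)
|theta_initial|=0.2000 |theta_final|=16777/52780 (≈0.3179) -> increased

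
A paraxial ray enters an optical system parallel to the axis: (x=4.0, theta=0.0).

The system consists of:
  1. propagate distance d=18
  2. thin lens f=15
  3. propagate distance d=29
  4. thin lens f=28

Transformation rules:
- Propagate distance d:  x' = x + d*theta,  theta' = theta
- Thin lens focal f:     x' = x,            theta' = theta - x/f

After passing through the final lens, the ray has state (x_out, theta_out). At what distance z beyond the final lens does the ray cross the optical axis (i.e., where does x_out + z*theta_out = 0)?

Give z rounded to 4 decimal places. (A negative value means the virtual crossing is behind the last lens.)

Initial: x=4.0000 theta=0.0000
After 1 (propagate distance d=18): x=4.0000 theta=0.0000
After 2 (thin lens f=15): x=4.0000 theta=-4/15 (≈-0.2667)
After 3 (propagate distance d=29): x=-56/15 (≈-3.7333) theta=-4/15 (≈-0.2667)
After 4 (thin lens f=28): x=-56/15 (≈-3.7333) theta=-2/15 (≈-0.1333)
z_focus = -x_out/theta_out = -(-56/15)/(-2/15) = -28.0000
Rounded to 4 decimal places: z = -28.0000

Answer: -28.0000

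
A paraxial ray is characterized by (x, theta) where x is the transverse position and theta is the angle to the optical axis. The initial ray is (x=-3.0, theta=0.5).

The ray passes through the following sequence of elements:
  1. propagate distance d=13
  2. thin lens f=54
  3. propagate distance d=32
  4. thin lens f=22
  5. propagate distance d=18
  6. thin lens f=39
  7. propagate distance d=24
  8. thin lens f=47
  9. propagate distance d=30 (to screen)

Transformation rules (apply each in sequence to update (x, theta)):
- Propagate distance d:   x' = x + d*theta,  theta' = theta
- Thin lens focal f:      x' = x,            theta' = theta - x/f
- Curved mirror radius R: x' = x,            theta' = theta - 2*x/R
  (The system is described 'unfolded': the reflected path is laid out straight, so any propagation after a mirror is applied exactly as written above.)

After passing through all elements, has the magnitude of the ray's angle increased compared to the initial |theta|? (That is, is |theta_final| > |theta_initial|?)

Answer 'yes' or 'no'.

Initial: x=-3.0000 theta=0.5000
After 1 (propagate distance d=13): x=3.5000 theta=0.5000
After 2 (thin lens f=54): x=3.5000 theta=47/108 (≈0.4352)
After 3 (propagate distance d=32): x=941/54 (≈17.4259) theta=47/108 (≈0.4352)
After 4 (thin lens f=22): x=941/54 (≈17.4259) theta=-106/297 (≈-0.3569)
After 5 (propagate distance d=18): x=6535/594 (≈11.0017) theta=-106/297 (≈-0.3569)
After 6 (thin lens f=39): x=6535/594 (≈11.0017) theta=-14803/23166 (≈-0.6390)
After 7 (propagate distance d=24): x=-33469/7722 (≈-4.3342) theta=-14803/23166 (≈-0.6390)
After 8 (thin lens f=47): x=-33469/7722 (≈-4.3342) theta=-297667/544401 (≈-0.5468)
After 9 (propagate distance d=30 (to screen)): x=-7526383/362934 (≈-20.7376) theta=-297667/544401 (≈-0.5468)
|theta_initial|=0.5000 |theta_final|=297667/544401 (≈0.5468) -> increased

Answer: yes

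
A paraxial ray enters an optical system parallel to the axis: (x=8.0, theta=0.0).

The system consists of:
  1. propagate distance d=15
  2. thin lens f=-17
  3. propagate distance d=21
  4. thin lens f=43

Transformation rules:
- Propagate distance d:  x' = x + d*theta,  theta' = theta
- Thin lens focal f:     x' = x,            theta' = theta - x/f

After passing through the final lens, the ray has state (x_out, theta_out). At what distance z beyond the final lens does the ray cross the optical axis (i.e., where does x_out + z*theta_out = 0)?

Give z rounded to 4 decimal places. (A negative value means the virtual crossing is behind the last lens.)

Initial: x=8.0000 theta=0.0000
After 1 (propagate distance d=15): x=8.0000 theta=0.0000
After 2 (thin lens f=-17): x=8.0000 theta=8/17 (≈0.4706)
After 3 (propagate distance d=21): x=304/17 (≈17.8824) theta=8/17 (≈0.4706)
After 4 (thin lens f=43): x=304/17 (≈17.8824) theta=40/731 (≈0.0547)
z_focus = -x_out/theta_out = -(304/17)/(40/731) = -326.8000
Rounded to 4 decimal places: z = -326.8000

Answer: -326.8000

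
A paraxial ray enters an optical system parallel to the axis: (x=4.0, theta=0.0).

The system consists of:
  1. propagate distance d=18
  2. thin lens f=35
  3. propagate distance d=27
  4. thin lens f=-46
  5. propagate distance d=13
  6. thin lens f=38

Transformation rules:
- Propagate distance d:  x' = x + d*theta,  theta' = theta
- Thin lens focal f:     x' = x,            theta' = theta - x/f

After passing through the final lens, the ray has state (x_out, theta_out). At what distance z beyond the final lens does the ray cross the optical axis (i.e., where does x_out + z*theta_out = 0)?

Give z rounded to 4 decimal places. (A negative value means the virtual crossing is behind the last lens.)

Initial: x=4.0000 theta=0.0000
After 1 (propagate distance d=18): x=4.0000 theta=0.0000
After 2 (thin lens f=35): x=4.0000 theta=-4/35 (≈-0.1143)
After 3 (propagate distance d=27): x=32/35 (≈0.9143) theta=-4/35 (≈-0.1143)
After 4 (thin lens f=-46): x=32/35 (≈0.9143) theta=-76/805 (≈-0.0944)
After 5 (propagate distance d=13): x=-36/115 (≈-0.3130) theta=-76/805 (≈-0.0944)
After 6 (thin lens f=38): x=-36/115 (≈-0.3130) theta=-1318/15295 (≈-0.0862)
z_focus = -x_out/theta_out = -(-36/115)/(-1318/15295) = -2394/659 ≈ -3.6328
Rounded to 4 decimal places: z = -3.6328

Answer: -3.6328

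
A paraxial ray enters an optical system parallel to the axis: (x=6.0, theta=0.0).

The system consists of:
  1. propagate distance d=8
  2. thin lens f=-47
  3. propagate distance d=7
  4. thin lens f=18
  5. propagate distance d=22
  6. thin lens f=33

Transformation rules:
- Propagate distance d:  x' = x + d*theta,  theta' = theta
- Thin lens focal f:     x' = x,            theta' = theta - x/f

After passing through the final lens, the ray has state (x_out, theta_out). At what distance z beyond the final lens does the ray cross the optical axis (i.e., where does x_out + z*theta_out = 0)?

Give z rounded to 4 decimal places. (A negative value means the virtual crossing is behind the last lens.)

Initial: x=6.0000 theta=0.0000
After 1 (propagate distance d=8): x=6.0000 theta=0.0000
After 2 (thin lens f=-47): x=6.0000 theta=6/47 (≈0.1277)
After 3 (propagate distance d=7): x=324/47 (≈6.8936) theta=6/47 (≈0.1277)
After 4 (thin lens f=18): x=324/47 (≈6.8936) theta=-12/47 (≈-0.2553)
After 5 (propagate distance d=22): x=60/47 (≈1.2766) theta=-12/47 (≈-0.2553)
After 6 (thin lens f=33): x=60/47 (≈1.2766) theta=-152/517 (≈-0.2940)
z_focus = -x_out/theta_out = -(60/47)/(-152/517) = 165/38 ≈ 4.3421
Rounded to 4 decimal places: z = 4.3421

Answer: 4.3421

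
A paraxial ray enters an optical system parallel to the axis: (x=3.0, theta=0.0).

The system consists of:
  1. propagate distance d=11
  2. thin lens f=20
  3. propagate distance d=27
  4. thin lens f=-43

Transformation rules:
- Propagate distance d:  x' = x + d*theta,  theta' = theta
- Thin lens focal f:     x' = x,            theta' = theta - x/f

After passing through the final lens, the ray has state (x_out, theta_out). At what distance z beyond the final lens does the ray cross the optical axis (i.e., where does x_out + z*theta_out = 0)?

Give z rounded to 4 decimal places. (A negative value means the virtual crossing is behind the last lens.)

Initial: x=3.0000 theta=0.0000
After 1 (propagate distance d=11): x=3.0000 theta=0.0000
After 2 (thin lens f=20): x=3.0000 theta=-0.1500
After 3 (propagate distance d=27): x=-1.0500 theta=-0.1500
After 4 (thin lens f=-43): x=-1.0500 theta=-15/86 (≈-0.1744)
z_focus = -x_out/theta_out = -(-1.0500)/(-15/86) = -6.0200
Rounded to 4 decimal places: z = -6.0200

Answer: -6.0200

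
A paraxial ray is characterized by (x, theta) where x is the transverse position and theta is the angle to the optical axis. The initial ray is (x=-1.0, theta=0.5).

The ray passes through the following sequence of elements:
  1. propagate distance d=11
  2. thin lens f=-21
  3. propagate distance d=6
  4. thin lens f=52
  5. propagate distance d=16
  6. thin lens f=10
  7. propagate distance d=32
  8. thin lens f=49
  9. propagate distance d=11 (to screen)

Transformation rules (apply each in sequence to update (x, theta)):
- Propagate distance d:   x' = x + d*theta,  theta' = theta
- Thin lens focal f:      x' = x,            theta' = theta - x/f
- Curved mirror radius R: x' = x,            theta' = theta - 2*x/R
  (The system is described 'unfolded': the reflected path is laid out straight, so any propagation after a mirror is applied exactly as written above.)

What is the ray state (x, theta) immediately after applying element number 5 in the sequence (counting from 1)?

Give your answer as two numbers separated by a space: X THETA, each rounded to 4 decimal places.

Initial: x=-1.0000 theta=0.5000
After 1 (propagate distance d=11): x=4.5000 theta=0.5000
After 2 (thin lens f=-21): x=4.5000 theta=5/7 (≈0.7143)
After 3 (propagate distance d=6): x=123/14 (≈8.7857) theta=5/7 (≈0.7143)
After 4 (thin lens f=52): x=123/14 (≈8.7857) theta=397/728 (≈0.5453)
After 5 (propagate distance d=16): x=3187/182 (≈17.5110) theta=397/728 (≈0.5453)
Rounded to 4 decimal places: x = 17.5110, theta = 0.5453

Answer: 17.5110 0.5453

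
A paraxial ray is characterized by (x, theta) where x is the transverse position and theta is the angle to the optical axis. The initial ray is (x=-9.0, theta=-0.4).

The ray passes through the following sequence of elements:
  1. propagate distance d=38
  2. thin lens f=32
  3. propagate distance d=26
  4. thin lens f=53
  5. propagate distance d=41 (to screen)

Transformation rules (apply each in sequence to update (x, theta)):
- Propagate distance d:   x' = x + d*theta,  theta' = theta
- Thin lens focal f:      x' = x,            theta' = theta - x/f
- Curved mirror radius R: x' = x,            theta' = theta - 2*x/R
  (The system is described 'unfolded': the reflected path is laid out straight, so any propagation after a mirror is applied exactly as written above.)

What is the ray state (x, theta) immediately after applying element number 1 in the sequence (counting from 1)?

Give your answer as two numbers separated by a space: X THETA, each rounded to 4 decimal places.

Answer: -24.2000 -0.4000

Derivation:
Initial: x=-9.0000 theta=-0.4000
After 1 (propagate distance d=38): x=-24.2000 theta=-0.4000
Rounded to 4 decimal places: x = -24.2000, theta = -0.4000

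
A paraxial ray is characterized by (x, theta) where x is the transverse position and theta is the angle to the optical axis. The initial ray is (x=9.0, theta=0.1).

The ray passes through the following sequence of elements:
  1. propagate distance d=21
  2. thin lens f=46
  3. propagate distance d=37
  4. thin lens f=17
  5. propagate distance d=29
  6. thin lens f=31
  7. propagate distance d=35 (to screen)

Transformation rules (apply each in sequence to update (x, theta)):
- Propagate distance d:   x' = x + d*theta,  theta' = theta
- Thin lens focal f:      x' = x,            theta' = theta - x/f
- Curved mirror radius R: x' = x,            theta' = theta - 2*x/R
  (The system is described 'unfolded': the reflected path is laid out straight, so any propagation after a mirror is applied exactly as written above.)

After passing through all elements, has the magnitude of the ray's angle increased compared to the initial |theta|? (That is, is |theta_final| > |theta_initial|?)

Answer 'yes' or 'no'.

Initial: x=9.0000 theta=0.1000
After 1 (propagate distance d=21): x=11.1000 theta=0.1000
After 2 (thin lens f=46): x=11.1000 theta=-13/92 (≈-0.1413)
After 3 (propagate distance d=37): x=2701/460 (≈5.8717) theta=-13/92 (≈-0.1413)
After 4 (thin lens f=17): x=2701/460 (≈5.8717) theta=-1903/3910 (≈-0.4867)
After 5 (propagate distance d=29): x=-64457/7820 (≈-8.2426) theta=-1903/3910 (≈-0.4867)
After 6 (thin lens f=31): x=-64457/7820 (≈-8.2426) theta=-53529/242420 (≈-0.2208)
After 7 (propagate distance d=35 (to screen)): x=-4951/310 (≈-15.9710) theta=-53529/242420 (≈-0.2208)
|theta_initial|=0.1000 |theta_final|=53529/242420 (≈0.2208) -> increased

Answer: yes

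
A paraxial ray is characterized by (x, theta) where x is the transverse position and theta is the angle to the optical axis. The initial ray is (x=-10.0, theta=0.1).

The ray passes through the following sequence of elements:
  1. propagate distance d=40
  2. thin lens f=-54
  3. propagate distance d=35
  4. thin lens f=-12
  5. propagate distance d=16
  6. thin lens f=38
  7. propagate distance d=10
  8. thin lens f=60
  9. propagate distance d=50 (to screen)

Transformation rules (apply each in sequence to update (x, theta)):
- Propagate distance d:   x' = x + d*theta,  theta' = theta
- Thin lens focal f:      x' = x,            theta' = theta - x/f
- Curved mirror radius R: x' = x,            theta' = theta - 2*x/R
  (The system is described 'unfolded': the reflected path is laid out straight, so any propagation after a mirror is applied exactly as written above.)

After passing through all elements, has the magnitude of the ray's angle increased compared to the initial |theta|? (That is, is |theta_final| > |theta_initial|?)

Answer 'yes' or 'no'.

Initial: x=-10.0000 theta=0.1000
After 1 (propagate distance d=40): x=-6.0000 theta=0.1000
After 2 (thin lens f=-54): x=-6.0000 theta=-1/90 (≈-0.0111)
After 3 (propagate distance d=35): x=-115/18 (≈-6.3889) theta=-1/90 (≈-0.0111)
After 4 (thin lens f=-12): x=-115/18 (≈-6.3889) theta=-587/1080 (≈-0.5435)
After 5 (propagate distance d=16): x=-4073/270 (≈-15.0852) theta=-587/1080 (≈-0.5435)
After 6 (thin lens f=38): x=-4073/270 (≈-15.0852) theta=-3007/20520 (≈-0.1465)
After 7 (propagate distance d=10): x=-56603/3420 (≈-16.5506) theta=-3007/20520 (≈-0.1465)
After 8 (thin lens f=60): x=-56603/3420 (≈-16.5506) theta=26533/205200 (≈0.1293)
After 9 (propagate distance d=50 (to screen)): x=-206953/20520 (≈-10.0854) theta=26533/205200 (≈0.1293)
|theta_initial|=0.1000 |theta_final|=26533/205200 (≈0.1293) -> increased

Answer: yes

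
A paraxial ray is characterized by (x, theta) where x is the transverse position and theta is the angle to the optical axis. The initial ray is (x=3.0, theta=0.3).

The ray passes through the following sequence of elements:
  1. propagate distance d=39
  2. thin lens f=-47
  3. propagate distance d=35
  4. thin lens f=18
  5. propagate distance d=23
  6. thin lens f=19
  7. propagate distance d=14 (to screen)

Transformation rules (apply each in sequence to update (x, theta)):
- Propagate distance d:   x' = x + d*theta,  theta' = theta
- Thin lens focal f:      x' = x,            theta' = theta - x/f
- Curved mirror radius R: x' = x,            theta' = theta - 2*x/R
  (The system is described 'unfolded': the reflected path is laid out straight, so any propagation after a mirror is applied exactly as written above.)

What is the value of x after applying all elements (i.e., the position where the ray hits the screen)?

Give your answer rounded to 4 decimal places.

Initial: x=3.0000 theta=0.3000
After 1 (propagate distance d=39): x=14.7000 theta=0.3000
After 2 (thin lens f=-47): x=14.7000 theta=144/235 (≈0.6128)
After 3 (propagate distance d=35): x=16989/470 (≈36.1468) theta=144/235 (≈0.6128)
After 4 (thin lens f=18): x=16989/470 (≈36.1468) theta=-787/564 (≈-1.3954)
After 5 (propagate distance d=23): x=11429/2820 (≈4.0528) theta=-787/564 (≈-1.3954)
After 6 (thin lens f=19): x=11429/2820 (≈4.0528) theta=-43097/26790 (≈-1.6087)
After 7 (propagate distance d=14 (to screen)): x=-65971/3572 (≈-18.4689) theta=-43097/26790 (≈-1.6087)
Rounded to 4 decimal places: x = -18.4689

Answer: -18.4689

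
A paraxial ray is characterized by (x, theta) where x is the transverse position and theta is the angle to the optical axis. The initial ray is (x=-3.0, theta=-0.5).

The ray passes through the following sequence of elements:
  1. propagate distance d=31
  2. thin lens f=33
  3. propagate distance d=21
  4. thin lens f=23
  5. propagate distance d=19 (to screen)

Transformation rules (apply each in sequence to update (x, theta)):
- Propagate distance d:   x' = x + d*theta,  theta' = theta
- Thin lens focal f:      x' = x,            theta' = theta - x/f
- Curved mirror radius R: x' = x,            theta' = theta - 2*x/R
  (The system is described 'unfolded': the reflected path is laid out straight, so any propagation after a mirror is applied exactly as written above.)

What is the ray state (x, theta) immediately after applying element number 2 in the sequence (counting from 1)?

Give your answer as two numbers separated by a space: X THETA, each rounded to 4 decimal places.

Initial: x=-3.0000 theta=-0.5000
After 1 (propagate distance d=31): x=-18.5000 theta=-0.5000
After 2 (thin lens f=33): x=-18.5000 theta=2/33 (≈0.0606)
Rounded to 4 decimal places: x = -18.5000, theta = 0.0606

Answer: -18.5000 0.0606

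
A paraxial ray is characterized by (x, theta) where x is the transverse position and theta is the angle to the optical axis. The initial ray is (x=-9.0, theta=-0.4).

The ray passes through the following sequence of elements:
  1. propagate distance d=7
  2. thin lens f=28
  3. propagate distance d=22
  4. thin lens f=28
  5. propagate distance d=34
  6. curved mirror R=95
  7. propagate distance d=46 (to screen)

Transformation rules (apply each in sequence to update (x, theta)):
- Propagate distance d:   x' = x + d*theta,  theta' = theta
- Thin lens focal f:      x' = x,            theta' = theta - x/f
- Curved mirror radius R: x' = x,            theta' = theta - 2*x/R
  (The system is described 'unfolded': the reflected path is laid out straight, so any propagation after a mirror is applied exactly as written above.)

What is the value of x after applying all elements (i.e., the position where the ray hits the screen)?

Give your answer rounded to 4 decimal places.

Answer: 19.6966

Derivation:
Initial: x=-9.0000 theta=-0.4000
After 1 (propagate distance d=7): x=-11.8000 theta=-0.4000
After 2 (thin lens f=28): x=-11.8000 theta=3/140 (≈0.0214)
After 3 (propagate distance d=22): x=-793/70 (≈-11.3286) theta=3/140 (≈0.0214)
After 4 (thin lens f=28): x=-793/70 (≈-11.3286) theta=167/392 (≈0.4260)
After 5 (propagate distance d=34): x=3093/980 (≈3.1561) theta=167/392 (≈0.4260)
After 6 (curved mirror R=95): x=3093/980 (≈3.1561) theta=66953/186200 (≈0.3596)
After 7 (propagate distance d=46 (to screen)): x=916877/46550 (≈19.6966) theta=66953/186200 (≈0.3596)
Rounded to 4 decimal places: x = 19.6966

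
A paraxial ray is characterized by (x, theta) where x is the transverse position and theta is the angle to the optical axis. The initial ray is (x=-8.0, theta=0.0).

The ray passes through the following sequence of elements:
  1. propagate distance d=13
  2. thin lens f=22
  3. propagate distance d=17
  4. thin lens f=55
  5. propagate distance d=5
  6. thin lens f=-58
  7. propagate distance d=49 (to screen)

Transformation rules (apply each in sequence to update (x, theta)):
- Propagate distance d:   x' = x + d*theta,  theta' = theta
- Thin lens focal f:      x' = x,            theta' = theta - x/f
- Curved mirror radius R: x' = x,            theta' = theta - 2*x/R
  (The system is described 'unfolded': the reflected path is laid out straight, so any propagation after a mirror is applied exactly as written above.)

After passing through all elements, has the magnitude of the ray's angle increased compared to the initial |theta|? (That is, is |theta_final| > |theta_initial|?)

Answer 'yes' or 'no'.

Answer: yes

Derivation:
Initial: x=-8.0000 theta=0.0000
After 1 (propagate distance d=13): x=-8.0000 theta=0.0000
After 2 (thin lens f=22): x=-8.0000 theta=4/11 (≈0.3636)
After 3 (propagate distance d=17): x=-20/11 (≈-1.8182) theta=4/11 (≈0.3636)
After 4 (thin lens f=55): x=-20/11 (≈-1.8182) theta=48/121 (≈0.3967)
After 5 (propagate distance d=5): x=20/121 (≈0.1653) theta=48/121 (≈0.3967)
After 6 (thin lens f=-58): x=20/121 (≈0.1653) theta=1402/3509 (≈0.3995)
After 7 (propagate distance d=49 (to screen)): x=6298/319 (≈19.7429) theta=1402/3509 (≈0.3995)
|theta_initial|=0.0000 |theta_final|=1402/3509 (≈0.3995) -> increased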